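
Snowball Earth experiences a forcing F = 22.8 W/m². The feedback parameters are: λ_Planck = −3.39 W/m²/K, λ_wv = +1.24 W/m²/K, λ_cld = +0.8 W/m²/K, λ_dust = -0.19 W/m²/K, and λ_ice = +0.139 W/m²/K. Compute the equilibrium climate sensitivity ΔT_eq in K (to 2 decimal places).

16.27 K

Net feedback parameter λ = (−3.39) + (+1.24) + (+0.8) + (-0.19) + (+0.139) = -1.401 W/m²/K.
ΔT = −F/λ = −22.8/(-1.401) = 16.27 K.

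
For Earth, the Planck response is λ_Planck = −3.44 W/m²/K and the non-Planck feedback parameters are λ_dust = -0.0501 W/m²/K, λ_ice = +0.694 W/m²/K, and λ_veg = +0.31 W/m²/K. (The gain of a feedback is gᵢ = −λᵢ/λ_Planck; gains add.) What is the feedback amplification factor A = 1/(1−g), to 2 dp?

Convert to gains: g_dust = -0.0501/3.44 = -0.01456; g_ice = 0.694/3.44 = 0.2017; g_veg = 0.31/3.44 = 0.09012.
Total gain g = 0.27726.
A = 1/(1 − 0.27726) = 1.38.

1.38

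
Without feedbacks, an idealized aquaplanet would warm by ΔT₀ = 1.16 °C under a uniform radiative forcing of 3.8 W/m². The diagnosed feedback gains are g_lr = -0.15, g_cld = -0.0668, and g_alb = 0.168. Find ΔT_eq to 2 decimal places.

Total gain g = -0.15 − 0.0668 + 0.168 = -0.0488.
Amplification A = 1/(1 + 0.0488) = 0.9535.
ΔT = 1.16 × 0.9535 = 1.11 °C.

1.11 °C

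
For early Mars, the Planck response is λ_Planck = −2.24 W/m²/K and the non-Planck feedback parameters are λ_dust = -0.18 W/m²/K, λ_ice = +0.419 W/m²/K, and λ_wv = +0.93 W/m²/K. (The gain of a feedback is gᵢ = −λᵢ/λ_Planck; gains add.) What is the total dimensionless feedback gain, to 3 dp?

Convert to gains: g_dust = -0.18/2.24 = -0.08036; g_ice = 0.419/2.24 = 0.1871; g_wv = 0.93/2.24 = 0.4152.
Total gain g = 0.52194.

0.522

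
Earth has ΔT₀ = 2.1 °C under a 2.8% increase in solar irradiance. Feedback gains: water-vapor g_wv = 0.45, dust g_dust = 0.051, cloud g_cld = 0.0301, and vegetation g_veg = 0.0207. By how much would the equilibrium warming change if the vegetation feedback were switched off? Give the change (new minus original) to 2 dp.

-0.21 °C

Original: g = 0.5518, ΔT = 2.1/(1−0.5518) = 4.6854 °C.
Without vegetation: g' = 0.5311, ΔT' = 2.1/(1−0.5311) = 4.4786 °C.
Change = 4.4786 − 4.6854 = -0.21 °C.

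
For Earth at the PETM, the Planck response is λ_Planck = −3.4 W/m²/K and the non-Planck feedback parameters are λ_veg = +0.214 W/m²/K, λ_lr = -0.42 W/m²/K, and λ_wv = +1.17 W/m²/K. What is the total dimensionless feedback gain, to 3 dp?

0.284

Convert to gains: g_veg = 0.214/3.4 = 0.06294; g_lr = -0.42/3.4 = -0.1235; g_wv = 1.17/3.4 = 0.3441.
Total gain g = 0.28354.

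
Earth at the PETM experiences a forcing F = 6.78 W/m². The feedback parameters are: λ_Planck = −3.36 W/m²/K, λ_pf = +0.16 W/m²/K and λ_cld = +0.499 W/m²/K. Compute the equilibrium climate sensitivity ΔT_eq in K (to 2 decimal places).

2.51 K

Net feedback parameter λ = (−3.36) + (+0.16) + (+0.499) = -2.701 W/m²/K.
ΔT = −F/λ = −6.78/(-2.701) = 2.51 K.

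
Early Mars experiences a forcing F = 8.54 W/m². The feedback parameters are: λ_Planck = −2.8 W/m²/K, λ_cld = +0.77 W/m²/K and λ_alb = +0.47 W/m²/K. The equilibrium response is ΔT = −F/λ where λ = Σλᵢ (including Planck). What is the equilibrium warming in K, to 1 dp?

Net feedback parameter λ = (−2.8) + (+0.77) + (+0.47) = -1.56 W/m²/K.
ΔT = −F/λ = −8.54/(-1.56) = 5.5 K.

5.5 K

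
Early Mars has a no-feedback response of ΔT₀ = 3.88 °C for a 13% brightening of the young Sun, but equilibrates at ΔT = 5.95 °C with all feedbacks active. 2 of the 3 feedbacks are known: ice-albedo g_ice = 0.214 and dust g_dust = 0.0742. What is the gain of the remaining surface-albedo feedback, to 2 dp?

0.06

Amplification A = ΔT/ΔT₀ = 5.95/3.88 = 1.534.
Total gain g = 1 − 1/A = 1 − 1/1.534 = 0.3481.
Known gains sum to 0.214 + 0.0742 = 0.2882.
g_alb = 0.3481 − 0.2882 = 0.06.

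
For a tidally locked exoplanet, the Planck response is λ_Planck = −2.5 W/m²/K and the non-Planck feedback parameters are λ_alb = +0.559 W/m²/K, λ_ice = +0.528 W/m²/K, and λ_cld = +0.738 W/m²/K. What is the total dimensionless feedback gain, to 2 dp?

Convert to gains: g_alb = 0.559/2.5 = 0.2236; g_ice = 0.528/2.5 = 0.2112; g_cld = 0.738/2.5 = 0.2952.
Total gain g = 0.73.

0.73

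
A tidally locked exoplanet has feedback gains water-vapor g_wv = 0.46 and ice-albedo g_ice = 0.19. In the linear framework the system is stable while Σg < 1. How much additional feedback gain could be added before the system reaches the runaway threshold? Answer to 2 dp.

Current total gain = 0.46 + 0.19 = 0.65.
Margin to runaway = 1 − 0.65 = 0.35.

0.35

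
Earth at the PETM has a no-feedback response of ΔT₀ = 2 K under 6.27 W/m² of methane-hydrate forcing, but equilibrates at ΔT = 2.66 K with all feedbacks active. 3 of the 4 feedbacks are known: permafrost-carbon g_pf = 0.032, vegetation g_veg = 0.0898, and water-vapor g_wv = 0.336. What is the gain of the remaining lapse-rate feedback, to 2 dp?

-0.21

Amplification A = ΔT/ΔT₀ = 2.66/2 = 1.33.
Total gain g = 1 − 1/A = 1 − 1/1.33 = 0.2481.
Known gains sum to 0.032 + 0.0898 + 0.336 = 0.4578.
g_lr = 0.2481 − 0.4578 = -0.21.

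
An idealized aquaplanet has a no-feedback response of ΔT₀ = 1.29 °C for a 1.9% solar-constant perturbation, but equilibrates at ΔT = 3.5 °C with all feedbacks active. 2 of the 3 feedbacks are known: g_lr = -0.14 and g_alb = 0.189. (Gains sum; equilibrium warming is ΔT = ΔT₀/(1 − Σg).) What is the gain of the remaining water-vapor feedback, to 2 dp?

0.58

Amplification A = ΔT/ΔT₀ = 3.5/1.29 = 2.713.
Total gain g = 1 − 1/A = 1 − 1/2.713 = 0.6314.
Known gains sum to -0.14 + 0.189 = 0.049.
g_wv = 0.6314 − 0.049 = 0.58.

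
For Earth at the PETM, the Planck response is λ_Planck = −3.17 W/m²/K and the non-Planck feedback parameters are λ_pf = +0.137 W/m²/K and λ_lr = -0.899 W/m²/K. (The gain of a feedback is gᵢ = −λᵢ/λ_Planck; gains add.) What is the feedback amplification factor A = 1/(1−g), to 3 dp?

Convert to gains: g_pf = 0.137/3.17 = 0.04322; g_lr = -0.899/3.17 = -0.2836.
Total gain g = -0.24038.
A = 1/(1 + 0.24038) = 0.806.

0.806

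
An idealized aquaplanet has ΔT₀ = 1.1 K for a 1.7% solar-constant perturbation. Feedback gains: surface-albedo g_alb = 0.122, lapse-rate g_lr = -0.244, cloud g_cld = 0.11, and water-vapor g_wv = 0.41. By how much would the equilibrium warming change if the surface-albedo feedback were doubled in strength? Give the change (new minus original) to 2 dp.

Original: g = 0.398, ΔT = 1.1/(1−0.398) = 1.8272 K.
With doubled surface-albedo: g' = 0.52, ΔT' = 1.1/(1−0.52) = 2.2917 K.
Change = 2.2917 − 1.8272 = 0.46 K.

0.46 K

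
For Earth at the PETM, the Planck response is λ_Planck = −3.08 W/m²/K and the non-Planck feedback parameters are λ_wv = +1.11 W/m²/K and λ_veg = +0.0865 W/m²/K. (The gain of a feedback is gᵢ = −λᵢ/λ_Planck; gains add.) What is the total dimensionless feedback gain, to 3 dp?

Convert to gains: g_wv = 1.11/3.08 = 0.3604; g_veg = 0.0865/3.08 = 0.02808.
Total gain g = 0.38848.

0.388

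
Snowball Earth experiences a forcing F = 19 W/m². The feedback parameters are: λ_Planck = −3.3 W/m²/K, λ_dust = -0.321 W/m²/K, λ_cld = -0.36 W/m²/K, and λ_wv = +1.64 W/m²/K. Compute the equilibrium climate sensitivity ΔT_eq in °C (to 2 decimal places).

Net feedback parameter λ = (−3.3) + (-0.321) + (-0.36) + (+1.64) = -2.341 W/m²/K.
ΔT = −F/λ = −19/(-2.341) = 8.12 °C.

8.12 °C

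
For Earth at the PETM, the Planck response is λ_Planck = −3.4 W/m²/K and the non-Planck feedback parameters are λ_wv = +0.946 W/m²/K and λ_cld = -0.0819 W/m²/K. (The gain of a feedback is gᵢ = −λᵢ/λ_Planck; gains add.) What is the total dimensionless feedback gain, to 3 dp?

Convert to gains: g_wv = 0.946/3.4 = 0.2782; g_cld = -0.0819/3.4 = -0.02409.
Total gain g = 0.25411.

0.254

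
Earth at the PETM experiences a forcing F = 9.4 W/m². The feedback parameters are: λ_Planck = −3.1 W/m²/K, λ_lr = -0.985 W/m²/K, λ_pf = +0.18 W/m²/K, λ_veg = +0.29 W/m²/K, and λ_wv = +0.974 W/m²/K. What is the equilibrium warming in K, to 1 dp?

Net feedback parameter λ = (−3.1) + (-0.985) + (+0.18) + (+0.29) + (+0.974) = -2.641 W/m²/K.
ΔT = −F/λ = −9.4/(-2.641) = 3.6 K.

3.6 K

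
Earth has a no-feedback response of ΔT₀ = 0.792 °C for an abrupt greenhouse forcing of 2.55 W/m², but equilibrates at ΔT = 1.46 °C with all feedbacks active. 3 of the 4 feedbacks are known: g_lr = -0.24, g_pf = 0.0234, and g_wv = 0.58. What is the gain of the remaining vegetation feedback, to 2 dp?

0.09

Amplification A = ΔT/ΔT₀ = 1.46/0.792 = 1.843.
Total gain g = 1 − 1/A = 1 − 1/1.843 = 0.4574.
Known gains sum to -0.24 + 0.0234 + 0.58 = 0.3634.
g_veg = 0.4574 − 0.3634 = 0.09.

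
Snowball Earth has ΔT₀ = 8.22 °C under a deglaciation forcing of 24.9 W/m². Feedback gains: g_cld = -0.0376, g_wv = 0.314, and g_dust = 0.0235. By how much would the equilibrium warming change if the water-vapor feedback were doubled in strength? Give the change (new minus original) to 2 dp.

Original: g = 0.2999, ΔT = 8.22/(1−0.2999) = 11.7412 °C.
With doubled water-vapor: g' = 0.6139, ΔT' = 8.22/(1−0.6139) = 21.2898 °C.
Change = 21.2898 − 11.7412 = 9.55 °C.

9.55 °C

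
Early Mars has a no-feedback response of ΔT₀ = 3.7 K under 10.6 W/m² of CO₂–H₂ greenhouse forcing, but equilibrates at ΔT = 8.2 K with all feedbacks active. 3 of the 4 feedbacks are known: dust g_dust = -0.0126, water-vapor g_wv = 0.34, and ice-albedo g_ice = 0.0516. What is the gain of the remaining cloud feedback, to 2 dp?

Amplification A = ΔT/ΔT₀ = 8.2/3.7 = 2.216.
Total gain g = 1 − 1/A = 1 − 1/2.216 = 0.5487.
Known gains sum to -0.0126 + 0.34 + 0.0516 = 0.379.
g_cld = 0.5487 − 0.379 = 0.17.

0.17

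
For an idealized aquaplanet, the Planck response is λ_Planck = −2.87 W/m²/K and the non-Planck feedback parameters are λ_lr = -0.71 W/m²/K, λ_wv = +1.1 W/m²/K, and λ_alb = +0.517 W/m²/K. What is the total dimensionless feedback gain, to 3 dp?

Convert to gains: g_lr = -0.71/2.87 = -0.2474; g_wv = 1.1/2.87 = 0.3833; g_alb = 0.517/2.87 = 0.1801.
Total gain g = 0.316.

0.316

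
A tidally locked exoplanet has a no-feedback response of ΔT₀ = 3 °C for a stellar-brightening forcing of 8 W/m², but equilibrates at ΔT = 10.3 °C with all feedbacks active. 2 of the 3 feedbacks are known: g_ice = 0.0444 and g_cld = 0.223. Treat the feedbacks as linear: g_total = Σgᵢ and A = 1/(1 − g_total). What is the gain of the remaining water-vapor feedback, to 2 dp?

Amplification A = ΔT/ΔT₀ = 10.3/3 = 3.433.
Total gain g = 1 − 1/A = 1 − 1/3.433 = 0.7087.
Known gains sum to 0.0444 + 0.223 = 0.2674.
g_wv = 0.7087 − 0.2674 = 0.44.

0.44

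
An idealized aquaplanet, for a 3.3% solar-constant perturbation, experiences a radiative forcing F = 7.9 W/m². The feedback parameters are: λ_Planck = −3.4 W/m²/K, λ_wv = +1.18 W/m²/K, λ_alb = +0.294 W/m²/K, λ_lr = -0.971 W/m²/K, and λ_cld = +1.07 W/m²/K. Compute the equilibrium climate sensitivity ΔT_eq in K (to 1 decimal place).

Net feedback parameter λ = (−3.4) + (+1.18) + (+0.294) + (-0.971) + (+1.07) = -1.827 W/m²/K.
ΔT = −F/λ = −7.9/(-1.827) = 4.3 K.

4.3 K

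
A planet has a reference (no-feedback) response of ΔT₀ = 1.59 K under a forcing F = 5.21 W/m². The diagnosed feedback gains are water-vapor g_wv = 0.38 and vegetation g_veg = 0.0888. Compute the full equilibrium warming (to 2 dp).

Total gain g = 0.38 + 0.0888 = 0.4688.
Amplification A = 1/(1 − 0.4688) = 1.883.
ΔT = 1.59 × 1.883 = 2.99 K.

2.99 K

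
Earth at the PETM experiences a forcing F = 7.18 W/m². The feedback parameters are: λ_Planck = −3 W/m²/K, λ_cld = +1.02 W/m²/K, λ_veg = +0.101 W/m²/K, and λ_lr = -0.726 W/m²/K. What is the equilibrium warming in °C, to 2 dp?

2.76 °C

Net feedback parameter λ = (−3) + (+1.02) + (+0.101) + (-0.726) = -2.605 W/m²/K.
ΔT = −F/λ = −7.18/(-2.605) = 2.76 °C.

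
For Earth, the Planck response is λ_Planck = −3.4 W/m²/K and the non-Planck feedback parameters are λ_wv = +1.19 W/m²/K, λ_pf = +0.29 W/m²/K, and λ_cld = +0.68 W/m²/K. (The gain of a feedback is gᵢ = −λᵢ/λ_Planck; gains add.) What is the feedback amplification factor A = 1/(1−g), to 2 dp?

2.74

Convert to gains: g_wv = 1.19/3.4 = 0.35; g_pf = 0.29/3.4 = 0.08529; g_cld = 0.68/3.4 = 0.2.
Total gain g = 0.63529.
A = 1/(1 − 0.63529) = 2.74.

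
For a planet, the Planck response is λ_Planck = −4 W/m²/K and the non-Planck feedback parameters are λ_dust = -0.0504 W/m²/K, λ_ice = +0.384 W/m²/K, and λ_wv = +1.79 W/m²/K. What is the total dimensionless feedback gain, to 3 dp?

0.531

Convert to gains: g_dust = -0.0504/4 = -0.0126; g_ice = 0.384/4 = 0.096; g_wv = 1.79/4 = 0.4475.
Total gain g = 0.5309.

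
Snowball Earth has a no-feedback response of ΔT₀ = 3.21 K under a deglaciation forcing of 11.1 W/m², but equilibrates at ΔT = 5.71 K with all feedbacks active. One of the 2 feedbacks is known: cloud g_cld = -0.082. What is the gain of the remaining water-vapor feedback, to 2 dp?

0.52

Amplification A = ΔT/ΔT₀ = 5.71/3.21 = 1.779.
Total gain g = 1 − 1/A = 1 − 1/1.779 = 0.4379.
The known gain is -0.082.
g_wv = 0.4379 + 0.082 = 0.52.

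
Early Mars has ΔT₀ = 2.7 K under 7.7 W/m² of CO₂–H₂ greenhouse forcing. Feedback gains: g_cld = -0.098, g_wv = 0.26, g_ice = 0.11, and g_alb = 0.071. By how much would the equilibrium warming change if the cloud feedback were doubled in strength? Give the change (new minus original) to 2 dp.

-0.53 K

Original: g = 0.343, ΔT = 2.7/(1−0.343) = 4.1096 K.
With doubled cloud: g' = 0.245, ΔT' = 2.7/(1−0.245) = 3.5762 K.
Change = 3.5762 − 4.1096 = -0.53 K.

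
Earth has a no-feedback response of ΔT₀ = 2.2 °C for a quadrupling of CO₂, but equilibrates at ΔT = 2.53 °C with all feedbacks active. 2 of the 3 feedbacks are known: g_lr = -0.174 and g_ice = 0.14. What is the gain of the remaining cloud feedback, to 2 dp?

Amplification A = ΔT/ΔT₀ = 2.53/2.2 = 1.15.
Total gain g = 1 − 1/A = 1 − 1/1.15 = 0.1304.
Known gains sum to -0.174 + 0.14 = -0.034.
g_cld = 0.1304 + 0.034 = 0.16.

0.16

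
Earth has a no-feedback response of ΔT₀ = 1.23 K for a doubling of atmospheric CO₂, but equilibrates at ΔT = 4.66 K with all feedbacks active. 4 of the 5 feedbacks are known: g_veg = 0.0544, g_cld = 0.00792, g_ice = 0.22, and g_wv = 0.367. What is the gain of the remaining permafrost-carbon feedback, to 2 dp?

0.09

Amplification A = ΔT/ΔT₀ = 4.66/1.23 = 3.789.
Total gain g = 1 − 1/A = 1 − 1/3.789 = 0.7361.
Known gains sum to 0.0544 + 0.00792 + 0.22 + 0.367 = 0.64932.
g_pf = 0.7361 − 0.64932 = 0.09.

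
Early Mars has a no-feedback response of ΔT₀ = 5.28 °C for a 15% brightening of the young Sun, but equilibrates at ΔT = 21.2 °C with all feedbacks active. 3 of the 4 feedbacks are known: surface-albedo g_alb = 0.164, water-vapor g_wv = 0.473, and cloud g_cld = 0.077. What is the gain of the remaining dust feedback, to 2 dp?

0.04

Amplification A = ΔT/ΔT₀ = 21.2/5.28 = 4.015.
Total gain g = 1 − 1/A = 1 − 1/4.015 = 0.7509.
Known gains sum to 0.164 + 0.473 + 0.077 = 0.714.
g_dust = 0.7509 − 0.714 = 0.04.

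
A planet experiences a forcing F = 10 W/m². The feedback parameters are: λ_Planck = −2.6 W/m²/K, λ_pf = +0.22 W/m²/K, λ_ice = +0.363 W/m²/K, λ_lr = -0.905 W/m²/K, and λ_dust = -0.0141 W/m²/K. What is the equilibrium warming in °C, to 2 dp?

Net feedback parameter λ = (−2.6) + (+0.22) + (+0.363) + (-0.905) + (-0.0141) = -2.9361 W/m²/K.
ΔT = −F/λ = −10/(-2.9361) = 3.41 °C.

3.41 °C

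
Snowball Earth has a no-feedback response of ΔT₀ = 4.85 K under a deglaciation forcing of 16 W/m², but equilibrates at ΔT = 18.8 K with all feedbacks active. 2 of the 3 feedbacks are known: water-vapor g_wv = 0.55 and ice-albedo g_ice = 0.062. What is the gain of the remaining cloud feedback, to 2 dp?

0.13

Amplification A = ΔT/ΔT₀ = 18.8/4.85 = 3.876.
Total gain g = 1 − 1/A = 1 − 1/3.876 = 0.742.
Known gains sum to 0.55 + 0.062 = 0.612.
g_cld = 0.742 − 0.612 = 0.13.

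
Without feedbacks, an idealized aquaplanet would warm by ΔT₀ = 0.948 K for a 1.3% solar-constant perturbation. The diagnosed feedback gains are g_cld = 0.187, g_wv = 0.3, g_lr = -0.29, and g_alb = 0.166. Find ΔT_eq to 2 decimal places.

1.49 K

Total gain g = 0.187 + 0.3 − 0.29 + 0.166 = 0.363.
Amplification A = 1/(1 − 0.363) = 1.57.
ΔT = 0.948 × 1.57 = 1.49 K.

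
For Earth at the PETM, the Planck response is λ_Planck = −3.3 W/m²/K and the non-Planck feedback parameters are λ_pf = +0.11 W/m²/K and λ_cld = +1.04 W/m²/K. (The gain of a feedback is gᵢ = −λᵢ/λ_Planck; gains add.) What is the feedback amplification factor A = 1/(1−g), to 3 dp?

Convert to gains: g_pf = 0.11/3.3 = 0.03333; g_cld = 1.04/3.3 = 0.3152.
Total gain g = 0.34853.
A = 1/(1 − 0.34853) = 1.535.

1.535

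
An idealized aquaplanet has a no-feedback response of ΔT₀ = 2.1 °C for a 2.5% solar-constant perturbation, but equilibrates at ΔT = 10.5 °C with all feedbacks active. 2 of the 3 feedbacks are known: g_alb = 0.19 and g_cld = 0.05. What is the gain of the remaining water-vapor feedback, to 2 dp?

0.56

Amplification A = ΔT/ΔT₀ = 10.5/2.1 = 5.
Total gain g = 1 − 1/A = 1 − 1/5 = 0.8.
Known gains sum to 0.19 + 0.05 = 0.24.
g_wv = 0.8 − 0.24 = 0.56.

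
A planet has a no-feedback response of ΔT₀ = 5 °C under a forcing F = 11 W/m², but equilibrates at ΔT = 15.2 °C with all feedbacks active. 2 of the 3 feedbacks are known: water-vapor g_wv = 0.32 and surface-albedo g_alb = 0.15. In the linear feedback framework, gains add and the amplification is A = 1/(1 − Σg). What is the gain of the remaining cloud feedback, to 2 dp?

0.20

Amplification A = ΔT/ΔT₀ = 15.2/5 = 3.04.
Total gain g = 1 − 1/A = 1 − 1/3.04 = 0.6711.
Known gains sum to 0.32 + 0.15 = 0.47.
g_cld = 0.6711 − 0.47 = 0.20.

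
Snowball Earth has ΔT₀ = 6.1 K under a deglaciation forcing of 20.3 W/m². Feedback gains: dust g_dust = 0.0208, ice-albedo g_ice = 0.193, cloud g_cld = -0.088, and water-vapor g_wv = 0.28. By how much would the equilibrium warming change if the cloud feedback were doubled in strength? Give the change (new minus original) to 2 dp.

-1.32 K

Original: g = 0.4058, ΔT = 6.1/(1−0.4058) = 10.2659 K.
With doubled cloud: g' = 0.3178, ΔT' = 6.1/(1−0.3178) = 8.9417 K.
Change = 8.9417 − 10.2659 = -1.32 K.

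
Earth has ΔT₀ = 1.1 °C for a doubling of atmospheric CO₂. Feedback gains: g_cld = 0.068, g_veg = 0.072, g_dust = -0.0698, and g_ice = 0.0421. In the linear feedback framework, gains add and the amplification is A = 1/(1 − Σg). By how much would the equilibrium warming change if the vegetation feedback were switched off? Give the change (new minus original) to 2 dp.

Original: g = 0.1123, ΔT = 1.1/(1−0.1123) = 1.2392 °C.
Without vegetation: g' = 0.0403, ΔT' = 1.1/(1−0.0403) = 1.1462 °C.
Change = 1.1462 − 1.2392 = -0.09 °C.

-0.09 °C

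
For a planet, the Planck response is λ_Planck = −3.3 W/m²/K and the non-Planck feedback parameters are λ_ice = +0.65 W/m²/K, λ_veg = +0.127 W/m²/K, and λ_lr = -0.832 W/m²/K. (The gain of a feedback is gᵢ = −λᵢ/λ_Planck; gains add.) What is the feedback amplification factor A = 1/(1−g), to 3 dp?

Convert to gains: g_ice = 0.65/3.3 = 0.197; g_veg = 0.127/3.3 = 0.03848; g_lr = -0.832/3.3 = -0.2521.
Total gain g = -0.01662.
A = 1/(1 + 0.01662) = 0.984.

0.984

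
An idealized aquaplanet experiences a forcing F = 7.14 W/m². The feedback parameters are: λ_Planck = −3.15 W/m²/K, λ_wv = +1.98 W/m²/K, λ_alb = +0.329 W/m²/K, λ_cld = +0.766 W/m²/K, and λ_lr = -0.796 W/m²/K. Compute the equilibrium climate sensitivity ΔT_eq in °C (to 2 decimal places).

8.20 °C

Net feedback parameter λ = (−3.15) + (+1.98) + (+0.329) + (+0.766) + (-0.796) = -0.871 W/m²/K.
ΔT = −F/λ = −7.14/(-0.871) = 8.20 °C.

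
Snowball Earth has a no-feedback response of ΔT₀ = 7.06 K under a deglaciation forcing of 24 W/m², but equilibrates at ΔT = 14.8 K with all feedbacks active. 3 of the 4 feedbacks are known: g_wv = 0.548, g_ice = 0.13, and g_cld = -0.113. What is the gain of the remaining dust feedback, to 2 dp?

-0.04

Amplification A = ΔT/ΔT₀ = 14.8/7.06 = 2.096.
Total gain g = 1 − 1/A = 1 − 1/2.096 = 0.5229.
Known gains sum to 0.548 + 0.13 − 0.113 = 0.565.
g_dust = 0.5229 − 0.565 = -0.04.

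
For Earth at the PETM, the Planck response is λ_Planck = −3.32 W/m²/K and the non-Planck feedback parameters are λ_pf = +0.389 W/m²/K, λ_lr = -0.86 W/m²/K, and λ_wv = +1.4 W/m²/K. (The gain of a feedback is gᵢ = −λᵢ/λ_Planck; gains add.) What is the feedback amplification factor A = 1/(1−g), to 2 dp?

Convert to gains: g_pf = 0.389/3.32 = 0.1172; g_lr = -0.86/3.32 = -0.259; g_wv = 1.4/3.32 = 0.4217.
Total gain g = 0.2799.
A = 1/(1 − 0.2799) = 1.39.

1.39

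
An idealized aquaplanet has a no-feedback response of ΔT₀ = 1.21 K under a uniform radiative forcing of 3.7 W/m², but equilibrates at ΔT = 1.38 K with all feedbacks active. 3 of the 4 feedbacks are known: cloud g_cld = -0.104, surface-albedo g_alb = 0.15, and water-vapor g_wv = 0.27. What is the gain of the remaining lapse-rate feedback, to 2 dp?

Amplification A = ΔT/ΔT₀ = 1.38/1.21 = 1.14.
Total gain g = 1 − 1/A = 1 − 1/1.14 = 0.1228.
Known gains sum to -0.104 + 0.15 + 0.27 = 0.316.
g_lr = 0.1228 − 0.316 = -0.19.

-0.19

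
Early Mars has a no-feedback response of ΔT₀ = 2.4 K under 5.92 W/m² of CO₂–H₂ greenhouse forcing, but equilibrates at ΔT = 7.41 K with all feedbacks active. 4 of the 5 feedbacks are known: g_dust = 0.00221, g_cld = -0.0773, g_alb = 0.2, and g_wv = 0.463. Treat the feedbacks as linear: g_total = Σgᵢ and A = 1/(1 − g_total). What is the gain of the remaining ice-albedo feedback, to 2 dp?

Amplification A = ΔT/ΔT₀ = 7.41/2.4 = 3.088.
Total gain g = 1 − 1/A = 1 − 1/3.088 = 0.6762.
Known gains sum to 0.00221 − 0.0773 + 0.2 + 0.463 = 0.58791.
g_ice = 0.6762 − 0.58791 = 0.09.

0.09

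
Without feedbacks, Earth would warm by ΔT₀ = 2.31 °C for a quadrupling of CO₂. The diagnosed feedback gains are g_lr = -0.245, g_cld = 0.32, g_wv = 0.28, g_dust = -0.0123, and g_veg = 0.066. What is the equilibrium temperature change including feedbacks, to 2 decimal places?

Total gain g = -0.245 + 0.32 + 0.28 − 0.0123 + 0.066 = 0.4087.
Amplification A = 1/(1 − 0.4087) = 1.691.
ΔT = 2.31 × 1.691 = 3.91 °C.

3.91 °C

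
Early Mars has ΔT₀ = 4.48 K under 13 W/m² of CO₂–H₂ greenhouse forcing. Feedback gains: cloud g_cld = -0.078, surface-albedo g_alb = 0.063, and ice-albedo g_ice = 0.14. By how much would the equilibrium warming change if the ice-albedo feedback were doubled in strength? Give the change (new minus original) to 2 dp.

0.98 K

Original: g = 0.125, ΔT = 4.48/(1−0.125) = 5.1200 K.
With doubled ice-albedo: g' = 0.265, ΔT' = 4.48/(1−0.265) = 6.0952 K.
Change = 6.0952 − 5.1200 = 0.98 K.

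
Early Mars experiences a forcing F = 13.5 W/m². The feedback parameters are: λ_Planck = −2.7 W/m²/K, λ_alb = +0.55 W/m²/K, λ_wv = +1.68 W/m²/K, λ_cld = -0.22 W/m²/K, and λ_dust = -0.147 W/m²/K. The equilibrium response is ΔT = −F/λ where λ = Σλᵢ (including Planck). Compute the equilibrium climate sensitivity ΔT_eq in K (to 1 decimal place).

16.1 K

Net feedback parameter λ = (−2.7) + (+0.55) + (+1.68) + (-0.22) + (-0.147) = -0.837 W/m²/K.
ΔT = −F/λ = −13.5/(-0.837) = 16.1 K.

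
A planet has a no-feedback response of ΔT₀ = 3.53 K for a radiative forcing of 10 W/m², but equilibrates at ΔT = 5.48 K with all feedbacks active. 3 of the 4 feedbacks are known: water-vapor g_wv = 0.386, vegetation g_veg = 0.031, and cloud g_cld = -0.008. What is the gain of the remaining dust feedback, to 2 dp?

-0.05

Amplification A = ΔT/ΔT₀ = 5.48/3.53 = 1.552.
Total gain g = 1 − 1/A = 1 − 1/1.552 = 0.3557.
Known gains sum to 0.386 + 0.031 − 0.008 = 0.409.
g_dust = 0.3557 − 0.409 = -0.05.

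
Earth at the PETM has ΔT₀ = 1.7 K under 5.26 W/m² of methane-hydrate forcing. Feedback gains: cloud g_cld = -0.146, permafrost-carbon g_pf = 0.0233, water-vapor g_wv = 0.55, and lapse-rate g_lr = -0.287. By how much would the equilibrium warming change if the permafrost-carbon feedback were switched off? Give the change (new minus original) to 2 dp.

-0.05 K

Original: g = 0.1403, ΔT = 1.7/(1−0.1403) = 1.9774 K.
Without permafrost-carbon: g' = 0.117, ΔT' = 1.7/(1−0.117) = 1.9253 K.
Change = 1.9253 − 1.9774 = -0.05 K.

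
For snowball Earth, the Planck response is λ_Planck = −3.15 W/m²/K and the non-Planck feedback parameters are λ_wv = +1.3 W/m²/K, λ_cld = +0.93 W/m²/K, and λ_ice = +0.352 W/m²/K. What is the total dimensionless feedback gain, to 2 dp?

0.82

Convert to gains: g_wv = 1.3/3.15 = 0.4127; g_cld = 0.93/3.15 = 0.2952; g_ice = 0.352/3.15 = 0.1117.
Total gain g = 0.8196.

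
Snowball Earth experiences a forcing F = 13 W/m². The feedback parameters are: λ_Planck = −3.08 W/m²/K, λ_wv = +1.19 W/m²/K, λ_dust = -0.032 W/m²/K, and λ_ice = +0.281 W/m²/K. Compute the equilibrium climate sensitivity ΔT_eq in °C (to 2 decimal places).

Net feedback parameter λ = (−3.08) + (+1.19) + (-0.032) + (+0.281) = -1.641 W/m²/K.
ΔT = −F/λ = −13/(-1.641) = 7.92 °C.

7.92 °C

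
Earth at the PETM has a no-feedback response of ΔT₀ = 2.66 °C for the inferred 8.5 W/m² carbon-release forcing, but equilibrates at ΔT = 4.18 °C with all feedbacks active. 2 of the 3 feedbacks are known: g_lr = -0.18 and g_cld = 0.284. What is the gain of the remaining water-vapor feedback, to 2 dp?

0.26

Amplification A = ΔT/ΔT₀ = 4.18/2.66 = 1.571.
Total gain g = 1 − 1/A = 1 − 1/1.571 = 0.3635.
Known gains sum to -0.18 + 0.284 = 0.104.
g_wv = 0.3635 − 0.104 = 0.26.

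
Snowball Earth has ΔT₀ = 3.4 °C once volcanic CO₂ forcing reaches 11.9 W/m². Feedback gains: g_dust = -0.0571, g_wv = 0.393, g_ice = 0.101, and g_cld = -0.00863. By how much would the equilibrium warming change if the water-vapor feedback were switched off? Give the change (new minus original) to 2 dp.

-2.42 °C

Original: g = 0.42827, ΔT = 3.4/(1−0.42827) = 5.9469 °C.
Without water-vapor: g' = 0.03527, ΔT' = 3.4/(1−0.03527) = 3.5243 °C.
Change = 3.5243 − 5.9469 = -2.42 °C.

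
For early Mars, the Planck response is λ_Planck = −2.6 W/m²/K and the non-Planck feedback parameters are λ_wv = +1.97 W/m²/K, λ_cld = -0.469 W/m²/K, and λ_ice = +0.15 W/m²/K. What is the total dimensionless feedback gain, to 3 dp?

Convert to gains: g_wv = 1.97/2.6 = 0.7577; g_cld = -0.469/2.6 = -0.1804; g_ice = 0.15/2.6 = 0.05769.
Total gain g = 0.63499.

0.635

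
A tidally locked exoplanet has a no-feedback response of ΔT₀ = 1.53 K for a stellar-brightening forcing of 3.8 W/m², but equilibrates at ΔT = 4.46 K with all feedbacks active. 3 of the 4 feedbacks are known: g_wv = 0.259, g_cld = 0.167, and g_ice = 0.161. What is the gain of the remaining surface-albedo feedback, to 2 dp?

0.07

Amplification A = ΔT/ΔT₀ = 4.46/1.53 = 2.915.
Total gain g = 1 − 1/A = 1 − 1/2.915 = 0.6569.
Known gains sum to 0.259 + 0.167 + 0.161 = 0.587.
g_alb = 0.6569 − 0.587 = 0.07.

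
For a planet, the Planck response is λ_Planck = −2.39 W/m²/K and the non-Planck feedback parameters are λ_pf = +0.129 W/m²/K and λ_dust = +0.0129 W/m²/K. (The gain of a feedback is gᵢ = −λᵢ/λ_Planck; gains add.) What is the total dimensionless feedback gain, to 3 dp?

Convert to gains: g_pf = 0.129/2.39 = 0.05397; g_dust = 0.0129/2.39 = 0.005397.
Total gain g = 0.059367.

0.059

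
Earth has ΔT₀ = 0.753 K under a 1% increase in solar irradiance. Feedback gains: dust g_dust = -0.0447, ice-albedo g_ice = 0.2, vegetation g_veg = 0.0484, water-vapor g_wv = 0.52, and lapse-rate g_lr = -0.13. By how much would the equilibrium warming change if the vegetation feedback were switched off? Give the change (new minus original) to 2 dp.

Original: g = 0.5937, ΔT = 0.753/(1−0.5937) = 1.8533 K.
Without vegetation: g' = 0.5453, ΔT' = 0.753/(1−0.5453) = 1.6560 K.
Change = 1.6560 − 1.8533 = -0.20 K.

-0.20 K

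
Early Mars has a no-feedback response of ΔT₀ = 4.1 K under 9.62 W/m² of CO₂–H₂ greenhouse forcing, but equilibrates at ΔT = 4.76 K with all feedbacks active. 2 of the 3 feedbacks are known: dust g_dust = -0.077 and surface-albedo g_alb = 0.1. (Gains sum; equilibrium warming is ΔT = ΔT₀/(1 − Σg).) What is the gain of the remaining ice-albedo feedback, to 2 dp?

Amplification A = ΔT/ΔT₀ = 4.76/4.1 = 1.161.
Total gain g = 1 − 1/A = 1 − 1/1.161 = 0.1387.
Known gains sum to -0.077 + 0.1 = 0.023.
g_ice = 0.1387 − 0.023 = 0.12.

0.12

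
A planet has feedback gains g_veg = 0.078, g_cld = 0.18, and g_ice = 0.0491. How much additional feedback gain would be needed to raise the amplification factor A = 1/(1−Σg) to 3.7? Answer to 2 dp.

Current total gain = 0.3071.
Target gain for A = 3.7: g* = 1 − 1/3.7 = 0.7297.
Additional gain needed = 0.7297 − 0.3071 = 0.42.

0.42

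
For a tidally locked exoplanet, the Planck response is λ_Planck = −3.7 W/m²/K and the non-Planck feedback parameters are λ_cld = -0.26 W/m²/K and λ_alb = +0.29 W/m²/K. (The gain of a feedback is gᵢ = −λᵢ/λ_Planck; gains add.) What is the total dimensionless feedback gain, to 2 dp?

Convert to gains: g_cld = -0.26/3.7 = -0.07027; g_alb = 0.29/3.7 = 0.07838.
Total gain g = 0.00811.

0.01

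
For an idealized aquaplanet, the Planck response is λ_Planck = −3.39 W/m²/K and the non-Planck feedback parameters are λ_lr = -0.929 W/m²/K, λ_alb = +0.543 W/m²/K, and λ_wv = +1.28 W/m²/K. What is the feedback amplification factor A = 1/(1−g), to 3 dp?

1.358

Convert to gains: g_lr = -0.929/3.39 = -0.274; g_alb = 0.543/3.39 = 0.1602; g_wv = 1.28/3.39 = 0.3776.
Total gain g = 0.2638.
A = 1/(1 − 0.2638) = 1.358.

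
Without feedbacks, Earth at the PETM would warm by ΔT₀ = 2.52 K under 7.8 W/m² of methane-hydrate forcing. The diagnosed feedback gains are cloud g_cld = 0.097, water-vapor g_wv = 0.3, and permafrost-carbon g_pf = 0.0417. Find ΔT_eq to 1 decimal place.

4.5 K

Total gain g = 0.097 + 0.3 + 0.0417 = 0.4387.
Amplification A = 1/(1 − 0.4387) = 1.782.
ΔT = 2.52 × 1.782 = 4.5 K.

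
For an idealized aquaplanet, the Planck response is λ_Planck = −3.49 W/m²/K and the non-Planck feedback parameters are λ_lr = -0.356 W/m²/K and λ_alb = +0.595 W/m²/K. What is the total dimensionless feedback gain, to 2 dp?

Convert to gains: g_lr = -0.356/3.49 = -0.102; g_alb = 0.595/3.49 = 0.1705.
Total gain g = 0.0685.

0.07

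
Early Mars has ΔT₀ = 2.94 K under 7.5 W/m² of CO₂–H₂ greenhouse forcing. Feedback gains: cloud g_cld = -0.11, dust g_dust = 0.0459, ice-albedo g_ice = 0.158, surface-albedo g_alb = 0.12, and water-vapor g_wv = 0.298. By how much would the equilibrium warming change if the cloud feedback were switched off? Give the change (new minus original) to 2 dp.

Original: g = 0.5119, ΔT = 2.94/(1−0.5119) = 6.0234 K.
Without cloud: g' = 0.6219, ΔT' = 2.94/(1−0.6219) = 7.7757 K.
Change = 7.7757 − 6.0234 = 1.75 K.

1.75 K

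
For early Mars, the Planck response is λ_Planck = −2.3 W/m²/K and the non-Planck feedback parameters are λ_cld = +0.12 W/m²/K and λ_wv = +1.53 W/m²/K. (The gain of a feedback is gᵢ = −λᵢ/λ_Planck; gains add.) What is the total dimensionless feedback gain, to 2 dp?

Convert to gains: g_cld = 0.12/2.3 = 0.05217; g_wv = 1.53/2.3 = 0.6652.
Total gain g = 0.71737.

0.72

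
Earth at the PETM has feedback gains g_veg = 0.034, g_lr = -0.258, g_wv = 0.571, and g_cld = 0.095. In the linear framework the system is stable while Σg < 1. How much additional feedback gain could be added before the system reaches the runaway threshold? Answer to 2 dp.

0.56

Current total gain = 0.034 − 0.258 + 0.571 + 0.095 = 0.442.
Margin to runaway = 1 − 0.442 = 0.56.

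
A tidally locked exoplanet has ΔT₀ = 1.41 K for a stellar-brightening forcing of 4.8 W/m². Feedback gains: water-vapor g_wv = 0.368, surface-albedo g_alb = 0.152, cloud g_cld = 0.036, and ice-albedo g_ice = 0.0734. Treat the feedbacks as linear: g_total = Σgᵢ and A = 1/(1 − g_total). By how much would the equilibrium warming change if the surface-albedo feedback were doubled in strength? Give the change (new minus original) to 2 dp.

Original: g = 0.6294, ΔT = 1.41/(1−0.6294) = 3.8046 K.
With doubled surface-albedo: g' = 0.7814, ΔT' = 1.41/(1−0.7814) = 6.4501 K.
Change = 6.4501 − 3.8046 = 2.65 K.

2.65 K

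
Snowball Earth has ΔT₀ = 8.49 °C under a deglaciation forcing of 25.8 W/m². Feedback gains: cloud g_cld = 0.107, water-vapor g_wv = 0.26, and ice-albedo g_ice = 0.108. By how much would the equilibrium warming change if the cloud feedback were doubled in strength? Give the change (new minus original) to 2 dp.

Original: g = 0.475, ΔT = 8.49/(1−0.475) = 16.1714 °C.
With doubled cloud: g' = 0.582, ΔT' = 8.49/(1−0.582) = 20.3110 °C.
Change = 20.3110 − 16.1714 = 4.14 °C.

4.14 °C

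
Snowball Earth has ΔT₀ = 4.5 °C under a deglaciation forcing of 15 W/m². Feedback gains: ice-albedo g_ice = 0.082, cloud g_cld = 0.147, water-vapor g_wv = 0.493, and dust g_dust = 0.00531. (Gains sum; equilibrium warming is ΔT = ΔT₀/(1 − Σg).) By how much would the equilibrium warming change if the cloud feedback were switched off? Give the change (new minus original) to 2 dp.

-5.78 °C

Original: g = 0.72731, ΔT = 4.5/(1−0.72731) = 16.5023 °C.
Without cloud: g' = 0.58031, ΔT' = 4.5/(1−0.58031) = 10.7222 °C.
Change = 10.7222 − 16.5023 = -5.78 °C.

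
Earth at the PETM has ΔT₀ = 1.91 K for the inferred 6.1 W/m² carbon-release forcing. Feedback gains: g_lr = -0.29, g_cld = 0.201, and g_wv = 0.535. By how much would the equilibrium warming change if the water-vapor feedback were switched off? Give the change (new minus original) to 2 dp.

-1.69 K

Original: g = 0.446, ΔT = 1.91/(1−0.446) = 3.4477 K.
Without water-vapor: g' = -0.089, ΔT' = 1.91/(1+0.089) = 1.7539 K.
Change = 1.7539 − 3.4477 = -1.69 K.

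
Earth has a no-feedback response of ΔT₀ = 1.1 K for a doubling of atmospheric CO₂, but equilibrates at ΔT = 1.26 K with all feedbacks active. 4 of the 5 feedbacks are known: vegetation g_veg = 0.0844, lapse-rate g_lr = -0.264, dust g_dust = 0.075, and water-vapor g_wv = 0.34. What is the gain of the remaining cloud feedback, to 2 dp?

Amplification A = ΔT/ΔT₀ = 1.26/1.1 = 1.145.
Total gain g = 1 − 1/A = 1 − 1/1.145 = 0.1266.
Known gains sum to 0.0844 − 0.264 + 0.075 + 0.34 = 0.2354.
g_cld = 0.1266 − 0.2354 = -0.11.

-0.11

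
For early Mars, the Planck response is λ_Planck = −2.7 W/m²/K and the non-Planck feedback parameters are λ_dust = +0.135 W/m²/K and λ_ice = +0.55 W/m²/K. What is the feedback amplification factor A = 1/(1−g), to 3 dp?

Convert to gains: g_dust = 0.135/2.7 = 0.05; g_ice = 0.55/2.7 = 0.2037.
Total gain g = 0.2537.
A = 1/(1 − 0.2537) = 1.340.

1.340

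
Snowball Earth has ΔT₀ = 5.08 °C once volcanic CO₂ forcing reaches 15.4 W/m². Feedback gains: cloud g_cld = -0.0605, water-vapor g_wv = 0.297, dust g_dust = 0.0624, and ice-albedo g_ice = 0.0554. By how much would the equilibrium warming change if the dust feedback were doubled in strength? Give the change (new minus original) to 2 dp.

Original: g = 0.3543, ΔT = 5.08/(1−0.3543) = 7.8674 °C.
With doubled dust: g' = 0.4167, ΔT' = 5.08/(1−0.4167) = 8.7091 °C.
Change = 8.7091 − 7.8674 = 0.84 °C.

0.84 °C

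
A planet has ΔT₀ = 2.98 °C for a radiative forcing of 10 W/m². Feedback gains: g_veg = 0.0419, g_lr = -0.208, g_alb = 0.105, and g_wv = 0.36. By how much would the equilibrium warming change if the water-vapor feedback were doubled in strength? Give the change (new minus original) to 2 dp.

Original: g = 0.2989, ΔT = 2.98/(1−0.2989) = 4.2505 °C.
With doubled water-vapor: g' = 0.6589, ΔT' = 2.98/(1−0.6589) = 8.7364 °C.
Change = 8.7364 − 4.2505 = 4.49 °C.

4.49 °C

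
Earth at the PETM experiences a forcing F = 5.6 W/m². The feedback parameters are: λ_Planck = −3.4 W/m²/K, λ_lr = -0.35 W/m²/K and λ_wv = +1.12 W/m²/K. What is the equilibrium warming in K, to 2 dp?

2.13 K

Net feedback parameter λ = (−3.4) + (-0.35) + (+1.12) = -2.63 W/m²/K.
ΔT = −F/λ = −5.6/(-2.63) = 2.13 K.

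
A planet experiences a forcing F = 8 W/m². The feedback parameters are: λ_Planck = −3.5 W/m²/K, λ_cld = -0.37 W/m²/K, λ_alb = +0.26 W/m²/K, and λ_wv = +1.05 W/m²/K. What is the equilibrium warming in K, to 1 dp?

Net feedback parameter λ = (−3.5) + (-0.37) + (+0.26) + (+1.05) = -2.56 W/m²/K.
ΔT = −F/λ = −8/(-2.56) = 3.1 K.

3.1 K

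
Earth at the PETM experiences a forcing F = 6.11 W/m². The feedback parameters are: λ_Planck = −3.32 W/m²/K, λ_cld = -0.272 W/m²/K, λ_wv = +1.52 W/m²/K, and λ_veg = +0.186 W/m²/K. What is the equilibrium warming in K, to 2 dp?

Net feedback parameter λ = (−3.32) + (-0.272) + (+1.52) + (+0.186) = -1.886 W/m²/K.
ΔT = −F/λ = −6.11/(-1.886) = 3.24 K.

3.24 K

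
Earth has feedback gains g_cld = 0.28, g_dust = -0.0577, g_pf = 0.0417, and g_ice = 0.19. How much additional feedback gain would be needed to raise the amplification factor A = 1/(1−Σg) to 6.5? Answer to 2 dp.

Current total gain = 0.454.
Target gain for A = 6.5: g* = 1 − 1/6.5 = 0.8462.
Additional gain needed = 0.8462 − 0.454 = 0.39.

0.39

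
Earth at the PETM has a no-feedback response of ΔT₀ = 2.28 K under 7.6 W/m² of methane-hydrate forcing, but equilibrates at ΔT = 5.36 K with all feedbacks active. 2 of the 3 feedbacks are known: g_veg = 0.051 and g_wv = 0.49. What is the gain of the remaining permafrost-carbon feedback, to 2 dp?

0.03

Amplification A = ΔT/ΔT₀ = 5.36/2.28 = 2.351.
Total gain g = 1 − 1/A = 1 − 1/2.351 = 0.5746.
Known gains sum to 0.051 + 0.49 = 0.541.
g_pf = 0.5746 − 0.541 = 0.03.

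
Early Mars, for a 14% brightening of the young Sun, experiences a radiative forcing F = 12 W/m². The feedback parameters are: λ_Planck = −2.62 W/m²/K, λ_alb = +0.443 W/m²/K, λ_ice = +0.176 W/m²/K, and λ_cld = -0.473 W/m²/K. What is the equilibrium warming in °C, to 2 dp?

Net feedback parameter λ = (−2.62) + (+0.443) + (+0.176) + (-0.473) = -2.474 W/m²/K.
ΔT = −F/λ = −12/(-2.474) = 4.85 °C.

4.85 °C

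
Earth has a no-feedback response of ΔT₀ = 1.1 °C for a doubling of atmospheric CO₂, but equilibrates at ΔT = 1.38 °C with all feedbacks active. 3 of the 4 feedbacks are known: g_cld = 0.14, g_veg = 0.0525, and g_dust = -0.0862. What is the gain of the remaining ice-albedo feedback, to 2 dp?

0.10

Amplification A = ΔT/ΔT₀ = 1.38/1.1 = 1.255.
Total gain g = 1 − 1/A = 1 − 1/1.255 = 0.2032.
Known gains sum to 0.14 + 0.0525 − 0.0862 = 0.1063.
g_ice = 0.2032 − 0.1063 = 0.10.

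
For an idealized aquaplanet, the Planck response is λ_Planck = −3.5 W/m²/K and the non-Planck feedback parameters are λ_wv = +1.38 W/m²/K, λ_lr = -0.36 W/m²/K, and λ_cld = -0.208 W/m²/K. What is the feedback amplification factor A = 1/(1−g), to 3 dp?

1.302

Convert to gains: g_wv = 1.38/3.5 = 0.3943; g_lr = -0.36/3.5 = -0.1029; g_cld = -0.208/3.5 = -0.05943.
Total gain g = 0.23197.
A = 1/(1 − 0.23197) = 1.302.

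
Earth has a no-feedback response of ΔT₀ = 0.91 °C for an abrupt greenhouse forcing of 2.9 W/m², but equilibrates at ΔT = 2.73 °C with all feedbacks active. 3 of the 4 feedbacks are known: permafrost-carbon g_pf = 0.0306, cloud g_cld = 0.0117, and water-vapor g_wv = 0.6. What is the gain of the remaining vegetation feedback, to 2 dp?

Amplification A = ΔT/ΔT₀ = 2.73/0.91 = 3.
Total gain g = 1 − 1/A = 1 − 1/3 = 0.6667.
Known gains sum to 0.0306 + 0.0117 + 0.6 = 0.6423.
g_veg = 0.6667 − 0.6423 = 0.02.

0.02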